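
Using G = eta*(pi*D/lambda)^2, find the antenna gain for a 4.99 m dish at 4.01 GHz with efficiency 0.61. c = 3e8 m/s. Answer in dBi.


lambda = c/f = 3e8 / 4.01e+09 = 0.07481297 m
G = eta*(pi*D/lambda)^2 = 0.61*(pi*4.99/0.07481297)^2
G = 26784.0907 (linear)
G = 10*log10(26784.0907) = 44.2788 dBi

44.2788 dBi


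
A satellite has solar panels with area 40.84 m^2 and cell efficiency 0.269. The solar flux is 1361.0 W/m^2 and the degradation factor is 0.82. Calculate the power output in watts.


P = area * eta * S * degradation
P = 40.84 * 0.269 * 1361.0 * 0.82
P = 12260.5511 W

12260.5511 W


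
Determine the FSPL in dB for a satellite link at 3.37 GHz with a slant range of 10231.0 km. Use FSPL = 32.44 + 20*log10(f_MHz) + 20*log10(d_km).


f = 3.37 GHz = 3370.0000 MHz
d = 10231.0 km
FSPL = 32.44 + 20*log10(3370.0000) + 20*log10(10231.0)
FSPL = 32.44 + 70.5526 + 80.1984
FSPL = 183.1910 dB

183.1910 dB


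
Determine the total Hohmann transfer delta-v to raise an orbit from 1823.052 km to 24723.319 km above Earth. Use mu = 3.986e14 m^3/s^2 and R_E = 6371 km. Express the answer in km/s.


r1 = 8194.0520 km = 8.194052e+06 m
r2 = 31094.3190 km = 3.1094319e+07 m
dv1 = sqrt(mu/r1)*(sqrt(2*r2/(r1+r2)) - 1) = 1800.3129 m/s
dv2 = sqrt(mu/r2)*(1 - sqrt(2*r1/(r1+r2))) = 1267.9850 m/s
total dv = |dv1| + |dv2| = 1800.3129 + 1267.9850 = 3068.2979 m/s = 3.0683 km/s

3.0683 km/s


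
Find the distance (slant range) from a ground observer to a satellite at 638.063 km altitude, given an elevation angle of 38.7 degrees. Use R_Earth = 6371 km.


h = 638.063 km, el = 38.7 deg
d = -R_E*sin(el) + sqrt((R_E*sin(el))^2 + 2*R_E*h + h^2)
d = -6371.0000*sin(0.6754424) + sqrt((6371.0000*0.6252427)^2 + 2*6371.0000*638.063 + 638.063^2)
d = 956.7173 km

956.7173 km


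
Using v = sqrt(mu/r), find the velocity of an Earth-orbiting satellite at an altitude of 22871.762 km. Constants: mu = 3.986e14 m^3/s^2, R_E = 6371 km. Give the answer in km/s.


r = R_E + alt = 6371.0 + 22871.762 = 29242.7620 km = 2.9242762e+07 m
v = sqrt(mu/r) = sqrt(3.986e14 / 2.9242762e+07) = 3691.9810 m/s = 3.6920 km/s

3.6920 km/s


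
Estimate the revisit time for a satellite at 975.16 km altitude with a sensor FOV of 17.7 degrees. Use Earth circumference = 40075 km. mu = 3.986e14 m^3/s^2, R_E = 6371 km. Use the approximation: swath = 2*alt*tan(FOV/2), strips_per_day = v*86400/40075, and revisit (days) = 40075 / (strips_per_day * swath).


swath = 2*975.16*tan(0.1544616) = 303.6685 km
v = sqrt(mu/r) = 7366.1143 m/s = 7.3661 km/s
strips/day = v*86400/40075 = 7.3661*86400/40075 = 15.8810
coverage/day = strips * swath = 15.8810 * 303.6685 = 4822.5684 km
revisit = 40075 / 4822.5684 = 8.3099 days

8.3099 days


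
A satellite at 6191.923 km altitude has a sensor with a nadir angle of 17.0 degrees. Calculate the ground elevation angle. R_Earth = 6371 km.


r = R_E + alt = 12562.9230 km
Law of sines in the satellite / Earth-center / ground-point triangle:
  sin(nadir)/R_E = sin(90 + el)/r  =>  cos(el) = (r/R_E)*sin(nadir)
cos(el) = (12562.9230 / 6371.0000) * sin(17.0 deg) = 0.5765254
el = arccos(0.5765254) = 54.7935 deg
(Earth-central angle = 90 - nadir - el = 18.2065 deg)

54.7935 degrees


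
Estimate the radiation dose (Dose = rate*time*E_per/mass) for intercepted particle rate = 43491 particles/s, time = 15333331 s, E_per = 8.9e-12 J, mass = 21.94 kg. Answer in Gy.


Total energy deposited = rate * time * E_per
  = 43491 * 15333331 * 8.9e-12 = 5.9351 J
Dose = E_total / mass = 5.9351 / 21.94
Dose = 0.2705137 Gy

0.2705 Gy


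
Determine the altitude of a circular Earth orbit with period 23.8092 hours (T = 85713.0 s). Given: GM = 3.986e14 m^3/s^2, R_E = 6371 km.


T = 85713.0 s
r = (mu*T^2/(4*pi^2))^(1/3) = (3.986e14 * 85713.0^2 / (4*pi^2))^(1/3)
r = 4.2016865e+07 m = 42016.8654 km
alt = r - R_E = 42016.8654 - 6371 = 35645.8654 km

35645.8654 km


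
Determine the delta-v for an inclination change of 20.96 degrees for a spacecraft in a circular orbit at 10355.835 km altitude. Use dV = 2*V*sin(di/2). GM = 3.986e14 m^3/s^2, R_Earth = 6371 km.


r = 16726.8350 km = 1.6726835e+07 m
V = sqrt(mu/r) = 4881.5952 m/s
di = 20.96 deg = 0.365821 rad
dV = 2*V*sin(di/2) = 2*4881.5952*sin(0.1829105)
dV = 1775.8491 m/s = 1.7758 km/s

1.7758 km/s


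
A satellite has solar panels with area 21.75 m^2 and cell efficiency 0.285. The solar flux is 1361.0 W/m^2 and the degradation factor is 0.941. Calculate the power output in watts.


P = area * eta * S * degradation
P = 21.75 * 0.285 * 1361.0 * 0.941
P = 7938.7453 W

7938.7453 W


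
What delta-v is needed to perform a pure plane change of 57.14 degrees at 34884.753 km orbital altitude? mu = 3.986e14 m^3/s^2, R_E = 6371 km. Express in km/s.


r = 41255.7530 km = 4.1255753e+07 m
V = sqrt(mu/r) = 3108.3248 m/s
di = 57.14 deg = 0.9972811 rad
dV = 2*V*sin(di/2) = 2*3108.3248*sin(0.4986406)
dV = 2973.0012 m/s = 2.9730 km/s

2.9730 km/s


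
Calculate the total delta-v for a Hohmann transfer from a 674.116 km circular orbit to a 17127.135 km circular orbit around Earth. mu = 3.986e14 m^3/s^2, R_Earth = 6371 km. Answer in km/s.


r1 = 7045.1160 km = 7.045116e+06 m
r2 = 23498.1350 km = 2.3498135e+07 m
dv1 = sqrt(mu/r1)*(sqrt(2*r2/(r1+r2)) - 1) = 1808.5167 m/s
dv2 = sqrt(mu/r2)*(1 - sqrt(2*r1/(r1+r2))) = 1321.2297 m/s
total dv = |dv1| + |dv2| = 1808.5167 + 1321.2297 = 3129.7465 m/s = 3.1297 km/s

3.1297 km/s


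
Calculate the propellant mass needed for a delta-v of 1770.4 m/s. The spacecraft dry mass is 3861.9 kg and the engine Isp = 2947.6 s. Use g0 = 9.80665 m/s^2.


ve = Isp * g0 = 2947.6 * 9.80665 = 28906.081540 m/s
mass ratio = exp(dv/ve) = exp(1770.4/28906.081540) = 1.06316109
m_prop = m_dry * (mr - 1) = 3861.9 * (1.06316109 - 1)
m_prop = 243.9218 kg

243.9218 kg


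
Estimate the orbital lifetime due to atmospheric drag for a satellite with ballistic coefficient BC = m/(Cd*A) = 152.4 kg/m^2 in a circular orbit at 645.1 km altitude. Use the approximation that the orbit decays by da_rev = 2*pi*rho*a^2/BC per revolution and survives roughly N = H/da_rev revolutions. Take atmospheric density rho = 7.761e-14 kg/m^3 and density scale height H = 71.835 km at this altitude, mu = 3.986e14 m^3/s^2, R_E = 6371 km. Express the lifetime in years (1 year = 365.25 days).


a = R_E + alt = 7016.1000 km = 7.0161e+06 m
da_rev = 2*pi*rho*a^2/BC = 2*pi*7.761e-14*(7.0161e+06)^2/152.4 = 0.157508547 m per revolution
N = H/da_rev = 71835.0000 m / 0.157508547 m = 456070.4883 revolutions
P = 2*pi*sqrt(a^3/mu) = 5848.6398 s
lifetime = N*P = 456070.4883 * 5848.6398 = 2.667392e+09 s = 30872.5928 days
years = 30872.5928 / 365.25 = 84.5246 years

84.5246 years


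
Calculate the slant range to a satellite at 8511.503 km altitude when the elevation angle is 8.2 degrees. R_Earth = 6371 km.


h = 8511.503 km, el = 8.2 deg
d = -R_E*sin(el) + sqrt((R_E*sin(el))^2 + 2*R_E*h + h^2)
d = -6371.0000*sin(0.143117) + sqrt((6371.0000*0.1426289)^2 + 2*6371.0000*8511.503 + 8511.503^2)
d = 12571.8515 km

12571.8515 km


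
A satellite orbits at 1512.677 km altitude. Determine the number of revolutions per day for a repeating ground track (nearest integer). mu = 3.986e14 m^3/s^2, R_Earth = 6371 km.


r = 7.883677e+06 m
T = 2*pi*sqrt(r^3/mu) = 6966.3366 s = 116.1056 min
revs/day = 1440 / 116.1056 = 12.4025
Rounded: 12 revolutions per day

12 revolutions per day


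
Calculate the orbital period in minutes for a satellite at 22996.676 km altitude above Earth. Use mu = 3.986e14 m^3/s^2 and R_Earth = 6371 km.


r = 29367.6760 km = 2.9367676e+07 m
T = 2*pi*sqrt(r^3/mu) = 2*pi*sqrt(2.5328457e+22 / 3.986e14)
T = 50085.9126 s = 834.7652 min

834.7652 minutes


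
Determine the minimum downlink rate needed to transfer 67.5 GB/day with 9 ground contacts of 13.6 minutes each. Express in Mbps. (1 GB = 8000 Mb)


total contact time = 9 * 13.6 * 60 = 7344.0000 s
data = 67.5 GB = 540000.0000 Mb
rate = 540000.0000 / 7344.0000 = 73.5294 Mbps

73.5294 Mbps


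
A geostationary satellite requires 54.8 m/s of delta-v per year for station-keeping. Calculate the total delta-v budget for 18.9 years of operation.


dV = rate * years = 54.8 * 18.9
dV = 1035.7200 m/s

1035.7200 m/s


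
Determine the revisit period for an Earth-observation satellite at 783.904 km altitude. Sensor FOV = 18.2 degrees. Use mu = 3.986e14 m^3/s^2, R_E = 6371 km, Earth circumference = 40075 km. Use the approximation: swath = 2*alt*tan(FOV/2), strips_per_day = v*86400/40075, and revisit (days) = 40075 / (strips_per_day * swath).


swath = 2*783.904*tan(0.158825) = 251.1222 km
v = sqrt(mu/r) = 7463.9160 m/s = 7.4639 km/s
strips/day = v*86400/40075 = 7.4639*86400/40075 = 16.0919
coverage/day = strips * swath = 16.0919 * 251.1222 = 4041.0291 km
revisit = 40075 / 4041.0291 = 9.9170 days

9.9170 days


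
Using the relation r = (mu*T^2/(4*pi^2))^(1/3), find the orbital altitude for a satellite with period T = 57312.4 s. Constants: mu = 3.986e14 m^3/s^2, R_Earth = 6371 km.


T = 57312.4 s
r = (mu*T^2/(4*pi^2))^(1/3) = (3.986e14 * 57312.4^2 / (4*pi^2))^(1/3)
r = 3.2128584e+07 m = 32128.5838 km
alt = r - R_E = 32128.5838 - 6371 = 25757.5838 km

25757.5838 km


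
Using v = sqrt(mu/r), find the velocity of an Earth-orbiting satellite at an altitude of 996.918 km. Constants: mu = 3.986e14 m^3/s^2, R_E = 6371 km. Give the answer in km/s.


r = R_E + alt = 6371.0 + 996.918 = 7367.9180 km = 7.367918e+06 m
v = sqrt(mu/r) = sqrt(3.986e14 / 7.367918e+06) = 7355.2300 m/s = 7.3552 km/s

7.3552 km/s


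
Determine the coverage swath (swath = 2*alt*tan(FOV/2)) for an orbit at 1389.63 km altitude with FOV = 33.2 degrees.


FOV = 33.2 deg = 0.5794493 rad
swath = 2 * alt * tan(FOV/2) = 2 * 1389.63 * tan(0.2897247)
swath = 2 * 1389.63 * 0.2981129
swath = 828.5334 km

828.5334 km


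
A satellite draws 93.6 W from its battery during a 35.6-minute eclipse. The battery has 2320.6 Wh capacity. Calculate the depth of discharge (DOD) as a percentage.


E_used = P * t / 60 = 93.6 * 35.6 / 60 = 55.5360 Wh
DOD = E_used / E_total * 100 = 55.5360 / 2320.6 * 100
DOD = 2.3932 %

2.3932 %


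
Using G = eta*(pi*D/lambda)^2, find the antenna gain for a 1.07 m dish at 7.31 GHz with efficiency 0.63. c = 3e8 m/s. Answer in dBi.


lambda = c/f = 3e8 / 7.31e+09 = 0.04103967 m
G = eta*(pi*D/lambda)^2 = 0.63*(pi*1.07/0.04103967)^2
G = 4226.6871 (linear)
G = 10*log10(4226.6871) = 36.2600 dBi

36.2600 dBi


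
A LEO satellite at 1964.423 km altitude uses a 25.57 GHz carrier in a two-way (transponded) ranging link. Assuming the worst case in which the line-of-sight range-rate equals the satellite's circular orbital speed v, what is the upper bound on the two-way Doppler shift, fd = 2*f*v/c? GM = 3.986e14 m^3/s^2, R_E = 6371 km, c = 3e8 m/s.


r = 8.335423e+06 m
v = sqrt(mu/r) = 6915.2013 m/s (worst-case radial velocity)
f = 25.57 GHz = 2.557e+10 Hz
fd = 2*f*v/c = 2*2.557e+10*6915.2013/3.0e+08
fd = 1.1788113e+06 Hz

1.1788e+06 Hz


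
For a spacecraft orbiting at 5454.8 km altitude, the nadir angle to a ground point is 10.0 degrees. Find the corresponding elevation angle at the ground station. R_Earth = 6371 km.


r = R_E + alt = 11825.8000 km
Law of sines in the satellite / Earth-center / ground-point triangle:
  sin(nadir)/R_E = sin(90 + el)/r  =>  cos(el) = (r/R_E)*sin(nadir)
cos(el) = (11825.8000 / 6371.0000) * sin(10.0 deg) = 0.3223244
el = arccos(0.3223244) = 71.1964 deg
(Earth-central angle = 90 - nadir - el = 8.8036 deg)

71.1964 degrees


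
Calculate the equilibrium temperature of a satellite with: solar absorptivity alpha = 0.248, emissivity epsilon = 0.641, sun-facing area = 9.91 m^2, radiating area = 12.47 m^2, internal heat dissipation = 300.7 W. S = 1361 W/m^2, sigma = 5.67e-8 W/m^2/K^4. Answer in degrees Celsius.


Numerator = alpha*S*A_sun + Q_int = 0.248*1361*9.91 + 300.7 = 3645.6025 W
Denominator = eps*sigma*A_rad = 0.641*5.67e-8*12.47 = 4.5321841e-07 W/K^4
T^4 = 8.0438094e+09 K^4
T = 299.4784 K = 26.3284 C

26.3284 degrees Celsius


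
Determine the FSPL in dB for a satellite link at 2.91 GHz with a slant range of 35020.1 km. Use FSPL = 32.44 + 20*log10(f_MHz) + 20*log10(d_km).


f = 2.91 GHz = 2910.0000 MHz
d = 35020.1 km
FSPL = 32.44 + 20*log10(2910.0000) + 20*log10(35020.1)
FSPL = 32.44 + 69.2779 + 90.8863
FSPL = 192.6042 dB

192.6042 dB


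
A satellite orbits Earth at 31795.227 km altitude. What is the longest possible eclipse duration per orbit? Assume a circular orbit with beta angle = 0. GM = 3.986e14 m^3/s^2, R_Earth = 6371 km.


r = 38166.2270 km
T = 1236.7412 min
Eclipse fraction = arcsin(R_E/r)/pi = arcsin(6371.0000/38166.2270)/pi
= arcsin(0.1669277)/pi = 0.05338464
Eclipse duration = 0.05338464 * 1236.7412 = 66.0230 min

66.0230 minutes


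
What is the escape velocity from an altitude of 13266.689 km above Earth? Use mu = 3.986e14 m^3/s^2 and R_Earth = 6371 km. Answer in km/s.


r = 6371.0 + 13266.689 = 19637.6890 km = 1.9637689e+07 m
v_esc = sqrt(2*mu/r) = sqrt(2*3.986e14 / 1.9637689e+07)
v_esc = 6371.4526 m/s = 6.3715 km/s

6.3715 km/s


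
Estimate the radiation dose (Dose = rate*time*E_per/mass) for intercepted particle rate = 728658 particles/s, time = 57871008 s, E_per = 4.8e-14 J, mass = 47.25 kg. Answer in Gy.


Total energy deposited = rate * time * E_per
  = 728658 * 57871008 * 4.8e-14 = 2.0241 J
Dose = E_total / mass = 2.0241 / 47.25
Dose = 0.04283751 Gy

0.0428 Gy


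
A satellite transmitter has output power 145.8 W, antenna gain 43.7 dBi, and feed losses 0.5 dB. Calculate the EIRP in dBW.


Pt = 145.8 W = 21.6376 dBW
EIRP = Pt_dBW + Gt - losses = 21.6376 + 43.7 - 0.5 = 64.8376 dBW

64.8376 dBW


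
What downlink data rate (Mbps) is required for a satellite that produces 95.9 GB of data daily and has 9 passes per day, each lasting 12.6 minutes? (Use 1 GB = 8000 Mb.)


total contact time = 9 * 12.6 * 60 = 6804.0000 s
data = 95.9 GB = 767200.0000 Mb
rate = 767200.0000 / 6804.0000 = 112.7572 Mbps

112.7572 Mbps


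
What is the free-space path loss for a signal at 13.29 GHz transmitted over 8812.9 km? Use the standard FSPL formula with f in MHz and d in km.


f = 13.29 GHz = 13290.0000 MHz
d = 8812.9 km
FSPL = 32.44 + 20*log10(13290.0000) + 20*log10(8812.9)
FSPL = 32.44 + 82.4705 + 78.9024
FSPL = 193.8129 dB

193.8129 dB


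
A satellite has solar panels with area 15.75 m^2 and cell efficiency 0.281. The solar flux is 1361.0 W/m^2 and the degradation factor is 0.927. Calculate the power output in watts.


P = area * eta * S * degradation
P = 15.75 * 0.281 * 1361.0 * 0.927
P = 5583.7342 W

5583.7342 W


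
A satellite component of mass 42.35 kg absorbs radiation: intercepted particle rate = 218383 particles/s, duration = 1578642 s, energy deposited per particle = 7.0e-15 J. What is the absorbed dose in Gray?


Total energy deposited = rate * time * E_per
  = 218383 * 1578642 * 7.0e-15 = 0.00241324 J
Dose = E_total / mass = 0.00241324 / 42.35
Dose = 5.6983236e-05 Gy

5.6983e-05 Gy


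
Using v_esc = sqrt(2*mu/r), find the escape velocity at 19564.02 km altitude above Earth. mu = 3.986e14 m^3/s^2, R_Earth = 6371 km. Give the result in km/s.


r = 6371.0 + 19564.02 = 25935.0200 km = 2.593502e+07 m
v_esc = sqrt(2*mu/r) = sqrt(2*3.986e14 / 2.593502e+07)
v_esc = 5544.2187 m/s = 5.5442 km/s

5.5442 km/s


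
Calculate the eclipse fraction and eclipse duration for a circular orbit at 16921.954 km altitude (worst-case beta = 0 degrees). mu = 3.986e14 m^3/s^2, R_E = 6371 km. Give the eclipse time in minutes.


r = 23292.9540 km
T = 589.6534 min
Eclipse fraction = arcsin(R_E/r)/pi = arcsin(6371.0000/23292.9540)/pi
= arcsin(0.2735162)/pi = 0.08818671
Eclipse duration = 0.08818671 * 589.6534 = 51.9996 min

51.9996 minutes


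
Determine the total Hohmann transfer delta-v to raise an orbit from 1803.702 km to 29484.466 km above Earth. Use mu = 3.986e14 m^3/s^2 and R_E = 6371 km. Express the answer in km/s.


r1 = 8174.7020 km = 8.174702e+06 m
r2 = 35855.4660 km = 3.5855466e+07 m
dv1 = sqrt(mu/r1)*(sqrt(2*r2/(r1+r2)) - 1) = 1928.6378 m/s
dv2 = sqrt(mu/r2)*(1 - sqrt(2*r1/(r1+r2))) = 1302.4612 m/s
total dv = |dv1| + |dv2| = 1928.6378 + 1302.4612 = 3231.0990 m/s = 3.2311 km/s

3.2311 km/s


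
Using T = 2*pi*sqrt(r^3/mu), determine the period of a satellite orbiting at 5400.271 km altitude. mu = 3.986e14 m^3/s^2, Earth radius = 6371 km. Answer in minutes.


r = 11771.2710 km = 1.1771271e+07 m
T = 2*pi*sqrt(r^3/mu) = 2*pi*sqrt(1.6310605e+21 / 3.986e14)
T = 12710.0207 s = 211.8337 min

211.8337 minutes


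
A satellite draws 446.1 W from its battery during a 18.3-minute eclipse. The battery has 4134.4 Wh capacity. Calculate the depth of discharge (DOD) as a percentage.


E_used = P * t / 60 = 446.1 * 18.3 / 60 = 136.0605 Wh
DOD = E_used / E_total * 100 = 136.0605 / 4134.4 * 100
DOD = 3.2909 %

3.2909 %


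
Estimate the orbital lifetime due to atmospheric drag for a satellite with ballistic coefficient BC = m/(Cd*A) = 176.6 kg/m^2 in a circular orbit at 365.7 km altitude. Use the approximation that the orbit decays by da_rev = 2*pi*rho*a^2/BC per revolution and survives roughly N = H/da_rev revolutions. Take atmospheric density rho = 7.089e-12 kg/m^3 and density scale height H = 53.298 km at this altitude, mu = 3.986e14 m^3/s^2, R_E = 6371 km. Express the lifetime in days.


a = R_E + alt = 6736.7000 km = 6.7367e+06 m
da_rev = 2*pi*rho*a^2/BC = 2*pi*7.089e-12*(6.7367e+06)^2/176.6 = 11.446391 m per revolution
N = H/da_rev = 53298.0000 m / 11.446391 m = 4656.3150 revolutions
P = 2*pi*sqrt(a^3/mu) = 5502.7785 s
lifetime = N*P = 4656.3150 * 5502.7785 = 2.562267e+07 s = 296.5587 days

296.5587 days


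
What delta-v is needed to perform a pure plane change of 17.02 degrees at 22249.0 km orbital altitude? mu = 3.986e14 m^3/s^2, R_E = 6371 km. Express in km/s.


r = 28620.0000 km = 2.862e+07 m
V = sqrt(mu/r) = 3731.9330 m/s
di = 17.02 deg = 0.297055 rad
dV = 2*V*sin(di/2) = 2*3731.9330*sin(0.1485275)
dV = 1104.5180 m/s = 1.1045 km/s

1.1045 km/s


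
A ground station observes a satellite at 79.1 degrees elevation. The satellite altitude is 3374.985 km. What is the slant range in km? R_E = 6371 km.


h = 3374.985 km, el = 79.1 deg
d = -R_E*sin(el) + sqrt((R_E*sin(el))^2 + 2*R_E*h + h^2)
d = -6371.0000*sin(1.3806) + sqrt((6371.0000*0.9819587)^2 + 2*6371.0000*3374.985 + 3374.985^2)
d = 3415.1797 km

3415.1797 km


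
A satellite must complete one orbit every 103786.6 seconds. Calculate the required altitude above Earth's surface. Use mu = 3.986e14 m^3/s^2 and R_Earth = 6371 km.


T = 103786.6 s
r = (mu*T^2/(4*pi^2))^(1/3) = (3.986e14 * 103786.6^2 / (4*pi^2))^(1/3)
r = 4.7733144e+07 m = 47733.1442 km
alt = r - R_E = 47733.1442 - 6371 = 41362.1442 km

41362.1442 km


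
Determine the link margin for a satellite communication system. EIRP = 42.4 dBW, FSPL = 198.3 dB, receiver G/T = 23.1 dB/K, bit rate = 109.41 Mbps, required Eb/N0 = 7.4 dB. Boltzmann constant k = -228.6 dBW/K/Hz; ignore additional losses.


C/N0 = EIRP - FSPL + G/T - k = 42.4 - 198.3 + 23.1 - (-228.6)
C/N0 = 95.8000 dB-Hz
R_b = 109.41 Mbps = 1.0941e+08 bps -> 10*log10(R_b) = 80.3906 dB-Hz
Eb/N0 = C/N0 - 10*log10(R_b) = 95.8000 - 80.3906 = 15.4094 dB
Margin = Eb/N0 - Eb/N0_req = 15.4094 - 7.4 = 8.0094 dB (link closes)

8.0094 dB


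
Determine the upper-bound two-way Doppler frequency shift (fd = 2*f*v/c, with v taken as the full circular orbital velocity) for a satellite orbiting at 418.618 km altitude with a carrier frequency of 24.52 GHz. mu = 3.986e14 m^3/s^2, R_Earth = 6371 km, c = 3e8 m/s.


r = 6.789618e+06 m
v = sqrt(mu/r) = 7662.0676 m/s (worst-case radial velocity)
f = 24.52 GHz = 2.452e+10 Hz
fd = 2*f*v/c = 2*2.452e+10*7662.0676/3.0e+08
fd = 1.2524926e+06 Hz

1.2525e+06 Hz


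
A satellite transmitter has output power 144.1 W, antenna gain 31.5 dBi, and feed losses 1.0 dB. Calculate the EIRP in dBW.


Pt = 144.1 W = 21.5866 dBW
EIRP = Pt_dBW + Gt - losses = 21.5866 + 31.5 - 1.0 = 52.0866 dBW

52.0866 dBW


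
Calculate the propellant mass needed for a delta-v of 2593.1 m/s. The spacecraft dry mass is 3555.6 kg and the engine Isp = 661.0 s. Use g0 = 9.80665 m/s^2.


ve = Isp * g0 = 661.0 * 9.80665 = 6482.195650 m/s
mass ratio = exp(dv/ve) = exp(2593.1/6482.195650) = 1.49187573
m_prop = m_dry * (mr - 1) = 3555.6 * (1.49187573 - 1)
m_prop = 1748.9133 kg

1748.9133 kg


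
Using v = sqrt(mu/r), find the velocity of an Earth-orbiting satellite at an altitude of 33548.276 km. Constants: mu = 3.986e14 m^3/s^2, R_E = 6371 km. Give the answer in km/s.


r = R_E + alt = 6371.0 + 33548.276 = 39919.2760 km = 3.9919276e+07 m
v = sqrt(mu/r) = sqrt(3.986e14 / 3.9919276e+07) = 3159.9290 m/s = 3.1599 km/s

3.1599 km/s


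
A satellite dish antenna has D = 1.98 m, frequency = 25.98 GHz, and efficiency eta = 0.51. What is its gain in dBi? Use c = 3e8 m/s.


lambda = c/f = 3e8 / 2.598e+10 = 0.01154734 m
G = eta*(pi*D/lambda)^2 = 0.51*(pi*1.98/0.01154734)^2
G = 147991.2662 (linear)
G = 10*log10(147991.2662) = 51.7024 dBi

51.7024 dBi


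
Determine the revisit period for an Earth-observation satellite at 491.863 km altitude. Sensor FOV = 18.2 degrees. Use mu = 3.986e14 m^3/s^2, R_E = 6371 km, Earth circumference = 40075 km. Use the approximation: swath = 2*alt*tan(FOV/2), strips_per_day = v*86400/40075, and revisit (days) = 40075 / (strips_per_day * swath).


swath = 2*491.863*tan(0.158825) = 157.5674 km
v = sqrt(mu/r) = 7621.0706 m/s = 7.6211 km/s
strips/day = v*86400/40075 = 7.6211*86400/40075 = 16.4307
coverage/day = strips * swath = 16.4307 * 157.5674 = 2588.9431 km
revisit = 40075 / 2588.9431 = 15.4793 days

15.4793 days


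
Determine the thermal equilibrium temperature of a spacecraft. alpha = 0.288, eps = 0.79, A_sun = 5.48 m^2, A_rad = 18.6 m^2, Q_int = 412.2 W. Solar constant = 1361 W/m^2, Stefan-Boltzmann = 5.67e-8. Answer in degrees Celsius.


Numerator = alpha*S*A_sun + Q_int = 0.288*1361*5.48 + 412.2 = 2560.1846 W
Denominator = eps*sigma*A_rad = 0.79*5.67e-8*18.6 = 8.331498e-07 W/K^4
T^4 = 3.0728983e+09 K^4
T = 235.4437 K = -37.7063 C

-37.7063 degrees Celsius


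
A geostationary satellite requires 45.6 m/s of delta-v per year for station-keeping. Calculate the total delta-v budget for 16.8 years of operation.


dV = rate * years = 45.6 * 16.8
dV = 766.0800 m/s

766.0800 m/s


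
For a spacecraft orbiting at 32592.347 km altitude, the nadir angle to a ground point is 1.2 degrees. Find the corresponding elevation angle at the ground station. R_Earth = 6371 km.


r = R_E + alt = 38963.3470 km
Law of sines in the satellite / Earth-center / ground-point triangle:
  sin(nadir)/R_E = sin(90 + el)/r  =>  cos(el) = (r/R_E)*sin(nadir)
cos(el) = (38963.3470 / 6371.0000) * sin(1.2 deg) = 0.1280783
el = arccos(0.1280783) = 82.6414 deg
(Earth-central angle = 90 - nadir - el = 6.1586 deg)

82.6414 degrees


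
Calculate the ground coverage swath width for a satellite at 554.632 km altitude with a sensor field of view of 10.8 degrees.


FOV = 10.8 deg = 0.1884956 rad
swath = 2 * alt * tan(FOV/2) = 2 * 554.632 * tan(0.09424778)
swath = 2 * 554.632 * 0.09452783
swath = 104.8563 km

104.8563 km


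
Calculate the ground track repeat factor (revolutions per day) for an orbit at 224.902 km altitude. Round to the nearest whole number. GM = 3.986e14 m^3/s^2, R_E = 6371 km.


r = 6.595902e+06 m
T = 2*pi*sqrt(r^3/mu) = 5331.1698 s = 88.8528 min
revs/day = 1440 / 88.8528 = 16.2066
Rounded: 16 revolutions per day

16 revolutions per day


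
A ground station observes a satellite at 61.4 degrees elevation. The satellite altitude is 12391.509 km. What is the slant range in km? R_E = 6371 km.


h = 12391.509 km, el = 61.4 deg
d = -R_E*sin(el) + sqrt((R_E*sin(el))^2 + 2*R_E*h + h^2)
d = -6371.0000*sin(1.0716) + sqrt((6371.0000*0.877983)^2 + 2*6371.0000*12391.509 + 12391.509^2)
d = 12919.3603 km

12919.3603 km


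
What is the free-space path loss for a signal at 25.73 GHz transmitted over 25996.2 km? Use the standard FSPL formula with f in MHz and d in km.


f = 25.73 GHz = 25730.0000 MHz
d = 25996.2 km
FSPL = 32.44 + 20*log10(25730.0000) + 20*log10(25996.2)
FSPL = 32.44 + 88.2088 + 88.2982
FSPL = 208.9470 dB

208.9470 dB


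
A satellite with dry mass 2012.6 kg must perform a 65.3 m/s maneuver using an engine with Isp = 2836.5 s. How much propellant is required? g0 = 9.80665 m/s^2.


ve = Isp * g0 = 2836.5 * 9.80665 = 27816.562725 m/s
mass ratio = exp(dv/ve) = exp(65.3/27816.562725) = 1.00235028
m_prop = m_dry * (mr - 1) = 2012.6 * (1.00235028 - 1)
m_prop = 4.7302 kg

4.7302 kg


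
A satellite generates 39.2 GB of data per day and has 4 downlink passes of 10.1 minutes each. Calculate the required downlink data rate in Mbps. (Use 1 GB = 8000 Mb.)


total contact time = 4 * 10.1 * 60 = 2424.0000 s
data = 39.2 GB = 313600.0000 Mb
rate = 313600.0000 / 2424.0000 = 129.3729 Mbps

129.3729 Mbps


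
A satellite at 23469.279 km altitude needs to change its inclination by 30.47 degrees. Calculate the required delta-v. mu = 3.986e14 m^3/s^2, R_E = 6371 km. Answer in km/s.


r = 29840.2790 km = 2.9840279e+07 m
V = sqrt(mu/r) = 3654.8302 m/s
di = 30.47 deg = 0.5318018 rad
dV = 2*V*sin(di/2) = 2*3654.8302*sin(0.2659009)
dV = 1920.8225 m/s = 1.9208 km/s

1.9208 km/s


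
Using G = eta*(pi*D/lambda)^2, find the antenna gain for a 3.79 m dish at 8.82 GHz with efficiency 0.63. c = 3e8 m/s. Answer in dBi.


lambda = c/f = 3e8 / 8.82e+09 = 0.03401361 m
G = eta*(pi*D/lambda)^2 = 0.63*(pi*3.79/0.03401361)^2
G = 77199.3023 (linear)
G = 10*log10(77199.3023) = 48.8761 dBi

48.8761 dBi


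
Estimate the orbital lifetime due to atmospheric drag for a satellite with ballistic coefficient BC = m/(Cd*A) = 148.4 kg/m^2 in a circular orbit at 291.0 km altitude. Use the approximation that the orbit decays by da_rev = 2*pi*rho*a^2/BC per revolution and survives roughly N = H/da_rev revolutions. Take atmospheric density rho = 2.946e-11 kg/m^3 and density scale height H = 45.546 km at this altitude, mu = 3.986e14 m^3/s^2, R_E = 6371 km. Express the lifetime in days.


a = R_E + alt = 6662.0000 km = 6.662e+06 m
da_rev = 2*pi*rho*a^2/BC = 2*pi*2.946e-11*(6.662e+06)^2/148.4 = 55.358966 m per revolution
N = H/da_rev = 45546.0000 m / 55.358966 m = 822.7394 revolutions
P = 2*pi*sqrt(a^3/mu) = 5411.5062 s
lifetime = N*P = 822.7394 * 5411.5062 = 4.4522592e+06 s = 51.5308 days

51.5308 days


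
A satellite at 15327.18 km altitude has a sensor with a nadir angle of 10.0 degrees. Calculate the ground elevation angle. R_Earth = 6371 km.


r = R_E + alt = 21698.1800 km
Law of sines in the satellite / Earth-center / ground-point triangle:
  sin(nadir)/R_E = sin(90 + el)/r  =>  cos(el) = (r/R_E)*sin(nadir)
cos(el) = (21698.1800 / 6371.0000) * sin(10.0 deg) = 0.5914063
el = arccos(0.5914063) = 53.7431 deg
(Earth-central angle = 90 - nadir - el = 26.2569 deg)

53.7431 degrees


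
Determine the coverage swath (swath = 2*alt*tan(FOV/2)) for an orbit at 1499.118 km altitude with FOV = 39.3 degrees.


FOV = 39.3 deg = 0.6859144 rad
swath = 2 * alt * tan(FOV/2) = 2 * 1499.118 * tan(0.3429572)
swath = 2 * 1499.118 * 0.3570676
swath = 1070.5729 km

1070.5729 km


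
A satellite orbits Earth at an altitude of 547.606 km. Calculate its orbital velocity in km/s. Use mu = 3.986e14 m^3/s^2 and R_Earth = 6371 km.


r = R_E + alt = 6371.0 + 547.606 = 6918.6060 km = 6.918606e+06 m
v = sqrt(mu/r) = sqrt(3.986e14 / 6.918606e+06) = 7590.3071 m/s = 7.5903 km/s

7.5903 km/s


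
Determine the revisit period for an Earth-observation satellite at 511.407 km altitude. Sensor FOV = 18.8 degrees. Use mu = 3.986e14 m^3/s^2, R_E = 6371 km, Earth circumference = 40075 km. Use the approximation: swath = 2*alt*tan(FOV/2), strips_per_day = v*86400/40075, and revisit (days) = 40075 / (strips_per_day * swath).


swath = 2*511.407*tan(0.1640609) = 169.3258 km
v = sqrt(mu/r) = 7610.2421 m/s = 7.6102 km/s
strips/day = v*86400/40075 = 7.6102*86400/40075 = 16.4074
coverage/day = strips * swath = 16.4074 * 169.3258 = 2778.1885 km
revisit = 40075 / 2778.1885 = 14.4249 days

14.4249 days


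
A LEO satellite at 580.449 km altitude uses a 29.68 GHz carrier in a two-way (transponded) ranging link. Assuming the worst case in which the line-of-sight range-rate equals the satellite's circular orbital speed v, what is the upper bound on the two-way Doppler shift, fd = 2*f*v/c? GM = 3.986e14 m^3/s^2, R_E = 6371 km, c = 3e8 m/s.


r = 6.951449e+06 m
v = sqrt(mu/r) = 7572.3552 m/s (worst-case radial velocity)
f = 29.68 GHz = 2.968e+10 Hz
fd = 2*f*v/c = 2*2.968e+10*7572.3552/3.0e+08
fd = 1.4983167e+06 Hz

1.4983e+06 Hz


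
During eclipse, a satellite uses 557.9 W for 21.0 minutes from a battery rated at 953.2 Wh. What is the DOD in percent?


E_used = P * t / 60 = 557.9 * 21.0 / 60 = 195.2650 Wh
DOD = E_used / E_total * 100 = 195.2650 / 953.2 * 100
DOD = 20.4852 %

20.4852 %


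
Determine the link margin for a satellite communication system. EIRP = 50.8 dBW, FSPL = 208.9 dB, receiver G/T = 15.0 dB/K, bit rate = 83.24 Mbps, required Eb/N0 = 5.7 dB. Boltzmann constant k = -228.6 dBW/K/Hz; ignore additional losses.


C/N0 = EIRP - FSPL + G/T - k = 50.8 - 208.9 + 15.0 - (-228.6)
C/N0 = 85.5000 dB-Hz
R_b = 83.24 Mbps = 8.324e+07 bps -> 10*log10(R_b) = 79.2033 dB-Hz
Eb/N0 = C/N0 - 10*log10(R_b) = 85.5000 - 79.2033 = 6.2967 dB
Margin = Eb/N0 - Eb/N0_req = 6.2967 - 5.7 = 0.5966793 dB (link closes)

0.5967 dB


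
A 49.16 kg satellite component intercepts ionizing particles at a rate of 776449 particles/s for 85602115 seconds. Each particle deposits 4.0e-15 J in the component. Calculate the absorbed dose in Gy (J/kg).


Total energy deposited = rate * time * E_per
  = 776449 * 85602115 * 4.0e-15 = 0.2658627 J
Dose = E_total / mass = 0.2658627 / 49.16
Dose = 0.00540811 Gy

0.0054 Gy


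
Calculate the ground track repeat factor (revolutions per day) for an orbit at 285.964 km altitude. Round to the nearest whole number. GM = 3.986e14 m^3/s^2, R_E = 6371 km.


r = 6.656964e+06 m
T = 2*pi*sqrt(r^3/mu) = 5405.3713 s = 90.0895 min
revs/day = 1440 / 90.0895 = 15.9841
Rounded: 16 revolutions per day

16 revolutions per day


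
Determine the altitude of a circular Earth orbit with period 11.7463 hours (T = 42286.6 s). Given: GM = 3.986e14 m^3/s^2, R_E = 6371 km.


T = 42286.6 s
r = (mu*T^2/(4*pi^2))^(1/3) = (3.986e14 * 42286.6^2 / (4*pi^2))^(1/3)
r = 2.623379e+07 m = 26233.7896 km
alt = r - R_E = 26233.7896 - 6371 = 19862.7896 km

19862.7896 km


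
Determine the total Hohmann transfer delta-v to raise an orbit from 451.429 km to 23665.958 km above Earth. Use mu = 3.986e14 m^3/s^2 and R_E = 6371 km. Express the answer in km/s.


r1 = 6822.4290 km = 6.822429e+06 m
r2 = 30036.9580 km = 3.0036958e+07 m
dv1 = sqrt(mu/r1)*(sqrt(2*r2/(r1+r2)) - 1) = 2114.5418 m/s
dv2 = sqrt(mu/r2)*(1 - sqrt(2*r1/(r1+r2))) = 1426.4296 m/s
total dv = |dv1| + |dv2| = 2114.5418 + 1426.4296 = 3540.9714 m/s = 3.5410 km/s

3.5410 km/s


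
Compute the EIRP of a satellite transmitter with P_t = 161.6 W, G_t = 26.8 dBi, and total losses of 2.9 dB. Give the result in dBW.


Pt = 161.6 W = 22.0844 dBW
EIRP = Pt_dBW + Gt - losses = 22.0844 + 26.8 - 2.9 = 45.9844 dBW

45.9844 dBW


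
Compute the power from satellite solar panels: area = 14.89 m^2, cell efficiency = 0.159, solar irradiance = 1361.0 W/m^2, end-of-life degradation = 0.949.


P = area * eta * S * degradation
P = 14.89 * 0.159 * 1361.0 * 0.949
P = 3057.8499 W

3057.8499 W


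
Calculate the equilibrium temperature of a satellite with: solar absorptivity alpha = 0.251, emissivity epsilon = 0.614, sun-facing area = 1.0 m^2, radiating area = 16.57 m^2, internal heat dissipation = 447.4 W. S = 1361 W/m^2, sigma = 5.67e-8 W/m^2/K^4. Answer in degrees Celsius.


Numerator = alpha*S*A_sun + Q_int = 0.251*1361*1.0 + 447.4 = 789.0110 W
Denominator = eps*sigma*A_rad = 0.614*5.67e-8*16.57 = 5.7686467e-07 W/K^4
T^4 = 1.3677575e+09 K^4
T = 192.3102 K = -80.8398 C

-80.8398 degrees Celsius


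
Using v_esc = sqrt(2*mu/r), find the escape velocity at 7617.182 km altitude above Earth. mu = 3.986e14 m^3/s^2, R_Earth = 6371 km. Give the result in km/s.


r = 6371.0 + 7617.182 = 13988.1820 km = 1.3988182e+07 m
v_esc = sqrt(2*mu/r) = sqrt(2*3.986e14 / 1.3988182e+07)
v_esc = 7549.2361 m/s = 7.5492 km/s

7.5492 km/s


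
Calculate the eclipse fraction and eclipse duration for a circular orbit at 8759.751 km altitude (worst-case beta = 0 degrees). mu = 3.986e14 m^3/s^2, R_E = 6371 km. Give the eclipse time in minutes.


r = 15130.7510 km
T = 308.7100 min
Eclipse fraction = arcsin(R_E/r)/pi = arcsin(6371.0000/15130.7510)/pi
= arcsin(0.421063)/pi = 0.1383429
Eclipse duration = 0.1383429 * 308.7100 = 42.7078 min

42.7078 minutes


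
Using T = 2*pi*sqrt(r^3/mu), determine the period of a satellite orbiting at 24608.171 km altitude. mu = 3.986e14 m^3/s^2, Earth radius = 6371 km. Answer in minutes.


r = 30979.1710 km = 3.0979171e+07 m
T = 2*pi*sqrt(r^3/mu) = 2*pi*sqrt(2.973099e+22 / 3.986e14)
T = 54264.5129 s = 904.4085 min

904.4085 minutes


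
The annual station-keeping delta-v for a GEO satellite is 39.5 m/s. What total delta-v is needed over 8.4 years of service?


dV = rate * years = 39.5 * 8.4
dV = 331.8000 m/s

331.8000 m/s


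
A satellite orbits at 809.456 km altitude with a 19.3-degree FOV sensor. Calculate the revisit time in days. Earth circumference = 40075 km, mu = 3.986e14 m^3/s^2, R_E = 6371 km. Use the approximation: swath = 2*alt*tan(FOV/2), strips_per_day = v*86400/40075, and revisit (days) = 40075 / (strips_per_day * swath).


swath = 2*809.456*tan(0.1684243) = 275.2719 km
v = sqrt(mu/r) = 7450.6238 m/s = 7.4506 km/s
strips/day = v*86400/40075 = 7.4506*86400/40075 = 16.0632
coverage/day = strips * swath = 16.0632 * 275.2719 = 4421.7550 km
revisit = 40075 / 4421.7550 = 9.0631 days

9.0631 days


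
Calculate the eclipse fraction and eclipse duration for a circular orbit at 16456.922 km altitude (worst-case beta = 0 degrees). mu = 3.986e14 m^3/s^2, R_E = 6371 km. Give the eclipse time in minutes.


r = 22827.9220 km
T = 572.0837 min
Eclipse fraction = arcsin(R_E/r)/pi = arcsin(6371.0000/22827.9220)/pi
= arcsin(0.279088)/pi = 0.09003213
Eclipse duration = 0.09003213 * 572.0837 = 51.5059 min

51.5059 minutes


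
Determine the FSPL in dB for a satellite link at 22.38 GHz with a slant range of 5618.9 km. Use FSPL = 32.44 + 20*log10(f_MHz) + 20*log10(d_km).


f = 22.38 GHz = 22380.0000 MHz
d = 5618.9 km
FSPL = 32.44 + 20*log10(22380.0000) + 20*log10(5618.9)
FSPL = 32.44 + 86.9972 + 74.9930
FSPL = 194.4302 dB

194.4302 dB


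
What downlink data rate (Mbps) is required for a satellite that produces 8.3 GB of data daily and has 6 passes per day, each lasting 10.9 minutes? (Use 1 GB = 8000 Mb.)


total contact time = 6 * 10.9 * 60 = 3924.0000 s
data = 8.3 GB = 66400.0000 Mb
rate = 66400.0000 / 3924.0000 = 16.9215 Mbps

16.9215 Mbps


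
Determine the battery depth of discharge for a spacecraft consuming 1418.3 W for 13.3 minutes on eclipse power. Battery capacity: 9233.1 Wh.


E_used = P * t / 60 = 1418.3 * 13.3 / 60 = 314.3898 Wh
DOD = E_used / E_total * 100 = 314.3898 / 9233.1 * 100
DOD = 3.4050 %

3.4050 %


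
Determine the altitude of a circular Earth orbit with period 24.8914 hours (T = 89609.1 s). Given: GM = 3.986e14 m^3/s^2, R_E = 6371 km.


T = 89609.1 s
r = (mu*T^2/(4*pi^2))^(1/3) = (3.986e14 * 89609.1^2 / (4*pi^2))^(1/3)
r = 4.3280665e+07 m = 43280.6654 km
alt = r - R_E = 43280.6654 - 6371 = 36909.6654 km

36909.6654 km


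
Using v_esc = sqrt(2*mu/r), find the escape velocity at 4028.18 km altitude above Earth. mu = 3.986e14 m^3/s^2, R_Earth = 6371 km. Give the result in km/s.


r = 6371.0 + 4028.18 = 10399.1800 km = 1.039918e+07 m
v_esc = sqrt(2*mu/r) = sqrt(2*3.986e14 / 1.039918e+07)
v_esc = 8755.5634 m/s = 8.7556 km/s

8.7556 km/s


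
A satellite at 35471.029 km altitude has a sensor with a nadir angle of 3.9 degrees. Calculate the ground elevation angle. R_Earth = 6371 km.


r = R_E + alt = 41842.0290 km
Law of sines in the satellite / Earth-center / ground-point triangle:
  sin(nadir)/R_E = sin(90 + el)/r  =>  cos(el) = (r/R_E)*sin(nadir)
cos(el) = (41842.0290 / 6371.0000) * sin(3.9 deg) = 0.4466956
el = arccos(0.4466956) = 63.4681 deg
(Earth-central angle = 90 - nadir - el = 22.6319 deg)

63.4681 degrees


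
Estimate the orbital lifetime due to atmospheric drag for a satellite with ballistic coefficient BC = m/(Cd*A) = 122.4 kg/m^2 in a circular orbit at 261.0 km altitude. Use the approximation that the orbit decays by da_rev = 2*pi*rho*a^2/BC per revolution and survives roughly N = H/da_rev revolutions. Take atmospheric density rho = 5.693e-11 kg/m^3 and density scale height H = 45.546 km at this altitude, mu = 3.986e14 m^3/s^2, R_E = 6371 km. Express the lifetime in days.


a = R_E + alt = 6632.0000 km = 6.632e+06 m
da_rev = 2*pi*rho*a^2/BC = 2*pi*5.693e-11*(6.632e+06)^2/122.4 = 128.537151 m per revolution
N = H/da_rev = 45546.0000 m / 128.537151 m = 354.3411 revolutions
P = 2*pi*sqrt(a^3/mu) = 5374.9942 s
lifetime = N*P = 354.3411 * 5374.9942 = 1.9045815e+06 s = 22.0438 days

22.0438 days


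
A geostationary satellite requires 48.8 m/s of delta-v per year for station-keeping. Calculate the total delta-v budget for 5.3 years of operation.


dV = rate * years = 48.8 * 5.3
dV = 258.6400 m/s

258.6400 m/s


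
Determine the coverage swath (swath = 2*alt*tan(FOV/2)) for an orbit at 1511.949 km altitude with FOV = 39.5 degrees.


FOV = 39.5 deg = 0.6894051 rad
swath = 2 * alt * tan(FOV/2) = 2 * 1511.949 * tan(0.3447025)
swath = 2 * 1511.949 * 0.3590367
swath = 1085.6903 km

1085.6903 km


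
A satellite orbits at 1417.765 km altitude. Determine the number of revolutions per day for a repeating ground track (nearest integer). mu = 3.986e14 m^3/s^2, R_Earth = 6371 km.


r = 7.788765e+06 m
T = 2*pi*sqrt(r^3/mu) = 6840.9139 s = 114.0152 min
revs/day = 1440 / 114.0152 = 12.6299
Rounded: 13 revolutions per day

13 revolutions per day


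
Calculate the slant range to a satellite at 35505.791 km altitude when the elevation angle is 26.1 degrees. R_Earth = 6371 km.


h = 35505.791 km, el = 26.1 deg
d = -R_E*sin(el) + sqrt((R_E*sin(el))^2 + 2*R_E*h + h^2)
d = -6371.0000*sin(0.4555309) + sqrt((6371.0000*0.4399392)^2 + 2*6371.0000*35505.791 + 35505.791^2)
d = 38681.2646 km

38681.2646 km


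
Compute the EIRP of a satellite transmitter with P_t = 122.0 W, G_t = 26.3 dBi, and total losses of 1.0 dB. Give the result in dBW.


Pt = 122.0 W = 20.8636 dBW
EIRP = Pt_dBW + Gt - losses = 20.8636 + 26.3 - 1.0 = 46.1636 dBW

46.1636 dBW


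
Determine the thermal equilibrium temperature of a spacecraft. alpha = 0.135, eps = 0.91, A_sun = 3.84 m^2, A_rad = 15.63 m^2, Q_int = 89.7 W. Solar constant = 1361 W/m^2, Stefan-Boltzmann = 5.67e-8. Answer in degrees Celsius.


Numerator = alpha*S*A_sun + Q_int = 0.135*1361*3.84 + 89.7 = 795.2424 W
Denominator = eps*sigma*A_rad = 0.91*5.67e-8*15.63 = 8.0646111e-07 W/K^4
T^4 = 9.8608896e+08 K^4
T = 177.2062 K = -95.9438 C

-95.9438 degrees Celsius


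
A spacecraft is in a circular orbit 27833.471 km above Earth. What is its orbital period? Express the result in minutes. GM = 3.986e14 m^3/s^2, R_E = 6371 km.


r = 34204.4710 km = 3.4204471e+07 m
T = 2*pi*sqrt(r^3/mu) = 2*pi*sqrt(4.0017378e+22 / 3.986e14)
T = 62955.7697 s = 1049.2628 min

1049.2628 minutes


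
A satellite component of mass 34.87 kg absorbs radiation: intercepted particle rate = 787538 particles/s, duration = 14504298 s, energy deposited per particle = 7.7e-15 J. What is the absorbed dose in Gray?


Total energy deposited = rate * time * E_per
  = 787538 * 14504298 * 7.7e-15 = 0.08795468 J
Dose = E_total / mass = 0.08795468 / 34.87
Dose = 0.00252236 Gy

0.0025 Gy


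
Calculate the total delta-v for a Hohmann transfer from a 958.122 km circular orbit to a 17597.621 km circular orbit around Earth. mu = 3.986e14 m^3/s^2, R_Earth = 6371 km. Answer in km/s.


r1 = 7329.1220 km = 7.329122e+06 m
r2 = 23968.6210 km = 2.3968621e+07 m
dv1 = sqrt(mu/r1)*(sqrt(2*r2/(r1+r2)) - 1) = 1752.2158 m/s
dv2 = sqrt(mu/r2)*(1 - sqrt(2*r1/(r1+r2))) = 1287.1806 m/s
total dv = |dv1| + |dv2| = 1752.2158 + 1287.1806 = 3039.3965 m/s = 3.0394 km/s

3.0394 km/s
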